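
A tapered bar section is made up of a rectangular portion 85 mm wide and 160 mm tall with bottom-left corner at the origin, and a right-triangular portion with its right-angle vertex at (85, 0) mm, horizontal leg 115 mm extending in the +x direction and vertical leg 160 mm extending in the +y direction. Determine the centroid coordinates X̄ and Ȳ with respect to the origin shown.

rectangular portion: A = 85 × 160 = 13600.00, centroid at (42.50, 80.00).
triangular portion: A = ½·115·160 = 9200.00, centroid at (123.33, 53.33).
ΣA = 22800.00 mm², ΣAX̄ = 1712666.67 mm³, ΣAȲ = 1578666.67 mm³.
X̄ = 1712666.67/22800.00 = 75.12 mm; Ȳ = 1578666.67/22800.00 = 69.24 mm.

X̄ = 75.12 mm, Ȳ = 69.24 mm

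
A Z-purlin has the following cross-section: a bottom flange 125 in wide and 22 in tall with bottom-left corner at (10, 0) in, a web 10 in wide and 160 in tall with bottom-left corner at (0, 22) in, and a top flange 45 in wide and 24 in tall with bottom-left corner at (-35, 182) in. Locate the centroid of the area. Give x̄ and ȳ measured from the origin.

x̄ = 35.70 in, ȳ = 74.21 in

bottom flange: A = 125 × 22 = 2750.00, centroid at (72.50, 11.00).
web: A = 10 × 160 = 1600.00, centroid at (5.00, 102.00).
top flange: A = 45 × 24 = 1080.00, centroid at (-12.50, 194.00).
ΣA = 5430.00 in², ΣAx̄ = 193875.00 in³, ΣAȳ = 402970.00 in³.
x̄ = 193875.00/5430.00 = 35.70 in; ȳ = 402970.00/5430.00 = 74.21 in.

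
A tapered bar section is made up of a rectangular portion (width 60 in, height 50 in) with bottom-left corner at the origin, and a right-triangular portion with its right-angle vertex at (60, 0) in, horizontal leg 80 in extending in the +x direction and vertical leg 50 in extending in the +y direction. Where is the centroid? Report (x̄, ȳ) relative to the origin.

rectangular portion: A = 60 × 50 = 3000.00, centroid at (30.00, 25.00).
triangular portion: A = ½·80·50 = 2000.00, centroid at (86.67, 16.67).
ΣA = 5000.00 in²
ΣAx̄ = (3000.00)(30.00) + (2000.00)(86.67) = 263333.33 in³
ΣAȳ = (3000.00)(25.00) + (2000.00)(16.67) = 108333.33 in³
x̄ = 263333.33 / 5000.00 = 52.67 in
ȳ = 108333.33 / 5000.00 = 21.67 in

x̄ = 52.67 in, ȳ = 21.67 in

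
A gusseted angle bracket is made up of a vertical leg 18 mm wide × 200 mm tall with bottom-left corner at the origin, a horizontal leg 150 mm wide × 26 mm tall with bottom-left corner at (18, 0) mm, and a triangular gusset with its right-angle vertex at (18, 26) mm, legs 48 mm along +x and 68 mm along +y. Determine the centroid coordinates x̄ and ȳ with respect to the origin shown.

x̄ = 49.34 mm, ȳ = 53.67 mm

Part | A | x̄ᵢ | ȳᵢ | A·x̄ᵢ | A·ȳᵢ
vertical leg | 3600.00 | 9.00 | 100.00 | 32400.00 | 360000.00
horizontal leg | 3900.00 | 93.00 | 13.00 | 362700.00 | 50700.00
gusset | 1632.00 | 34.00 | 48.67 | 55488.00 | 79424.00
Σ | 9132.00 |  |  | 450588.00 | 490124.00
x̄ = 450588.00 / 9132.00 = 49.34 mm
ȳ = 490124.00 / 9132.00 = 53.67 mm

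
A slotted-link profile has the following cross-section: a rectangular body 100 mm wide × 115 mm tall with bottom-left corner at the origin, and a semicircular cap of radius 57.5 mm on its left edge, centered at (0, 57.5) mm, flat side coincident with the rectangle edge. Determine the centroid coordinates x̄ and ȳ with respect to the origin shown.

x̄ = 26.85 mm, ȳ = 57.50 mm

Part | A | x̄ᵢ | ȳᵢ | A·x̄ᵢ | A·ȳᵢ
rectangular body | 11500.00 | 50.00 | 57.50 | 575000.00 | 661250.00
semicircular end | 5193.45 | -24.40 | 57.50 | -126739.58 | 298623.11
Σ | 16693.45 |  |  | 448260.42 | 959873.11
x̄ = 448260.42 / 16693.45 = 26.85 mm
ȳ = 959873.11 / 16693.45 = 57.50 mm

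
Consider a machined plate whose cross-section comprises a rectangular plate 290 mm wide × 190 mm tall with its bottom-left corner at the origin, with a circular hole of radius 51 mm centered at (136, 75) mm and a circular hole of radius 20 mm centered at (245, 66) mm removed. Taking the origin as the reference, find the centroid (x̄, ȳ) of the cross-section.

plate: A = 290 × 190 = 55100.00, centroid at (145.00, 95.00).
hole 1: A = −π·51² = -8171.28, centroid at (136.00, 75.00).
hole 2: A = −π·20² = -1256.64, centroid at (245.00, 66.00).
ΣA = 45672.08 mm²
ΣAx̄ = (55100.00)(145.00) + (-8171.28)(136.00) + (-1256.64)(245.00) = 6570329.50 mm³
ΣAȳ = (55100.00)(95.00) + (-8171.28)(75.00) + (-1256.64)(66.00) = 4538715.77 mm³
x̄ = 6570329.50 / 45672.08 = 143.86 mm
ȳ = 4538715.77 / 45672.08 = 99.38 mm

x̄ = 143.86 mm, ȳ = 99.38 mm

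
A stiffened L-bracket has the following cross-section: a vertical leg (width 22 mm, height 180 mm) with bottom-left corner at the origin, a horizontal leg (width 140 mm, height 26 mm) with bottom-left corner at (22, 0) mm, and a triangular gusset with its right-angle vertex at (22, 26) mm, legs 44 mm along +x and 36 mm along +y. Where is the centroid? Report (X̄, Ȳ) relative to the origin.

Part | A | x̄ᵢ | ȳᵢ | A·x̄ᵢ | A·ȳᵢ
vertical leg | 3960.00 | 11.00 | 90.00 | 43560.00 | 356400.00
horizontal leg | 3640.00 | 92.00 | 13.00 | 334880.00 | 47320.00
gusset | 792.00 | 36.67 | 38.00 | 29040.00 | 30096.00
Σ | 8392.00 |  |  | 407480.00 | 433816.00
X̄ = 407480.00 / 8392.00 = 48.56 mm
Ȳ = 433816.00 / 8392.00 = 51.69 mm

X̄ = 48.56 mm, Ȳ = 51.69 mm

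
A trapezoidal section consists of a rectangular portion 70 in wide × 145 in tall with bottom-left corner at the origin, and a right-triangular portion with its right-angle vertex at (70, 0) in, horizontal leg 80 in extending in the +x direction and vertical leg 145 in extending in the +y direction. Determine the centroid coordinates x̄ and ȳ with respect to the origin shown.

rectangular portion: A = 70 × 145 = 10150.00, centroid at (35.00, 72.50).
triangular portion: A = ½·80·145 = 5800.00, centroid at (96.67, 48.33).
ΣA = 15950.00 in²
ΣAx̄ = (10150.00)(35.00) + (5800.00)(96.67) = 915916.67 in³
ΣAȳ = (10150.00)(72.50) + (5800.00)(48.33) = 1016208.33 in³
x̄ = 915916.67 / 15950.00 = 57.42 in
ȳ = 1016208.33 / 15950.00 = 63.71 in

x̄ = 57.42 in, ȳ = 63.71 in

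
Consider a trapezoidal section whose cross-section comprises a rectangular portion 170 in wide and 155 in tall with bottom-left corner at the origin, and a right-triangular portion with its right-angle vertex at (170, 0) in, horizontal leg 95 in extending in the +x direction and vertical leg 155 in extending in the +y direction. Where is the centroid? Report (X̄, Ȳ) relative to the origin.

X̄ = 110.48 in, Ȳ = 71.86 in

rectangular portion: A = 170 × 155 = 26350.00, centroid at (85.00, 77.50).
triangular portion: A = ½·95·155 = 7362.50, centroid at (201.67, 51.67).
ΣA = 33712.50 in², ΣAX̄ = 3724520.83 in³, ΣAȲ = 2422520.83 in³.
X̄ = 3724520.83/33712.50 = 110.48 in; Ȳ = 2422520.83/33712.50 = 71.86 in.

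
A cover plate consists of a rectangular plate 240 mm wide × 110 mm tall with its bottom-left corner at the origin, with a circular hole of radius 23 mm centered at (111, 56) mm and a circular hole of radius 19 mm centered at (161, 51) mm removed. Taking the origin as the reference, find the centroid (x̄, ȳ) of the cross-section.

x̄ = 118.66 mm, ȳ = 55.12 mm

plate: A = 240 × 110 = 26400.00, centroid at (120.00, 55.00).
hole 1: A = −π·23² = -1661.90, centroid at (111.00, 56.00).
hole 2: A = −π·19² = -1134.11, centroid at (161.00, 51.00).
ΣA = 23603.98 mm², ΣAx̄ = 2800936.31 mm³, ΣAȳ = 1301093.60 mm³.
x̄ = 2800936.31/23603.98 = 118.66 mm; ȳ = 1301093.60/23603.98 = 55.12 mm.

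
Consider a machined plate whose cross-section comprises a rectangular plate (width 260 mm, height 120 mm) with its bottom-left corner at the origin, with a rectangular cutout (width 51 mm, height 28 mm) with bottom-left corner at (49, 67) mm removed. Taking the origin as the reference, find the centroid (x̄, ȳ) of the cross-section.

plate: A = 260 × 120 = 31200.00, centroid at (130.00, 60.00).
hole: A = −(51 × 28) = -1428.00, centroid at (74.50, 81.00).
ΣA = 29772.00 mm², ΣAx̄ = 3949614.00 mm³, ΣAȳ = 1756332.00 mm³.
x̄ = 3949614.00/29772.00 = 132.66 mm; ȳ = 1756332.00/29772.00 = 58.99 mm.

x̄ = 132.66 mm, ȳ = 58.99 mm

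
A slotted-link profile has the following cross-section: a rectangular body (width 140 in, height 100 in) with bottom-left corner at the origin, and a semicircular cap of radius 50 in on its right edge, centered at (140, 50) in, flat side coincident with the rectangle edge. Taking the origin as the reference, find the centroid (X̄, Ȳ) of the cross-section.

X̄ = 89.98 in, Ȳ = 50.00 in

Part | A | x̄ᵢ | ȳᵢ | A·x̄ᵢ | A·ȳᵢ
rectangular body | 14000.00 | 70.00 | 50.00 | 980000.00 | 700000.00
semicircular end | 3926.99 | 161.22 | 50.00 | 633112.05 | 196349.54
Σ | 17926.99 |  |  | 1613112.05 | 896349.54
X̄ = 1613112.05 / 17926.99 = 89.98 in
Ȳ = 896349.54 / 17926.99 = 50.00 in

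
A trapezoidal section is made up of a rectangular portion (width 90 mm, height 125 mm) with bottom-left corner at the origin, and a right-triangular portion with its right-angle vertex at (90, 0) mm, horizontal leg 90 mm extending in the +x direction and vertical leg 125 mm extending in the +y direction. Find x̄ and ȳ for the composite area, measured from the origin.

x̄ = 70.00 mm, ȳ = 55.56 mm

rectangular portion: A = 90 × 125 = 11250.00, centroid at (45.00, 62.50).
triangular portion: A = ½·90·125 = 5625.00, centroid at (120.00, 41.67).
ΣA = 16875.00 mm²
ΣAx̄ = (11250.00)(45.00) + (5625.00)(120.00) = 1181250.00 mm³
ΣAȳ = (11250.00)(62.50) + (5625.00)(41.67) = 937500.00 mm³
x̄ = 1181250.00 / 16875.00 = 70.00 mm
ȳ = 937500.00 / 16875.00 = 55.56 mm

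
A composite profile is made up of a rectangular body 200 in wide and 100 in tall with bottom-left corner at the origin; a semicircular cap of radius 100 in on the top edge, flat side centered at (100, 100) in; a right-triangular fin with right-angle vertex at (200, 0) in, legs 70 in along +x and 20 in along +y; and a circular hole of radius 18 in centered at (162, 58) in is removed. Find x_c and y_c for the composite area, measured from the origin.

rectangular body: A = 200 × 100 = 20000.00, centroid at (100.00, 50.00).
semicircular top: A = ½π·100² = 15707.96, centroid at (100.00, 142.44).
triangular fin: A = ½·70·20 = 700.00, centroid at (223.33, 6.67).
hole: A = −π·18² = -1017.88, centroid at (162.00, 58.00).
ΣA = 35390.09 in², ΣAx_c = 3562233.74 in³, ΣAy_c = 3183092.85 in³.
x_c = 3562233.74/35390.09 = 100.66 in; y_c = 3183092.85/35390.09 = 89.94 in.

x_c = 100.66 in, y_c = 89.94 in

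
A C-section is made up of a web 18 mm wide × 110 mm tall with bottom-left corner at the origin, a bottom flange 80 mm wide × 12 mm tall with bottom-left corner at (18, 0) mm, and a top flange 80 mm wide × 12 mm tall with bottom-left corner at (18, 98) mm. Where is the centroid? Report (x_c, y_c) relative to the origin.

Part | A | x̄ᵢ | ȳᵢ | A·x̄ᵢ | A·ȳᵢ
web | 1980.00 | 9.00 | 55.00 | 17820.00 | 108900.00
bottom flange | 960.00 | 58.00 | 6.00 | 55680.00 | 5760.00
top flange | 960.00 | 58.00 | 104.00 | 55680.00 | 99840.00
Σ | 3900.00 |  |  | 129180.00 | 214500.00
x_c = 129180.00 / 3900.00 = 33.12 mm
y_c = 214500.00 / 3900.00 = 55.00 mm

x_c = 33.12 mm, y_c = 55.00 mm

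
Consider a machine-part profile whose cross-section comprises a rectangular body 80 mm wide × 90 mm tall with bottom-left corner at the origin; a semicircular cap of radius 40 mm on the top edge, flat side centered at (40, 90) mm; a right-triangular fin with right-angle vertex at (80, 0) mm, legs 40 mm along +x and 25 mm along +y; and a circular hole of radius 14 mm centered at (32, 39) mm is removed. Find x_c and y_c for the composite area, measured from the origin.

rectangular body: A = 80 × 90 = 7200.00, centroid at (40.00, 45.00).
semicircular top: A = ½π·40² = 2513.27, centroid at (40.00, 106.98).
triangular fin: A = ½·40·25 = 500.00, centroid at (93.33, 8.33).
hole: A = −π·14² = -615.75, centroid at (32.00, 39.00).
ΣA = 9597.52 mm², ΣAx_c = 415493.56 mm³, ΣAy_c = 573013.67 mm³.
x_c = 415493.56/9597.52 = 43.29 mm; y_c = 573013.67/9597.52 = 59.70 mm.

x_c = 43.29 mm, y_c = 59.70 mm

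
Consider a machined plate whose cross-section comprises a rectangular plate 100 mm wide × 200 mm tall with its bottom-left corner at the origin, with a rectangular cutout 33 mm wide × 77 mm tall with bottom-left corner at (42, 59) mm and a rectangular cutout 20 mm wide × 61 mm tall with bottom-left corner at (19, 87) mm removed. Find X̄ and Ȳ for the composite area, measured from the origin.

X̄ = 50.25 mm, Ȳ = 99.08 mm

plate: A = 100 × 200 = 20000.00, centroid at (50.00, 100.00).
hole 1: A = −(33 × 77) = -2541.00, centroid at (58.50, 97.50).
hole 2: A = −(20 × 61) = -1220.00, centroid at (29.00, 117.50).
ΣA = 16239.00 mm²
ΣAX̄ = (20000.00)(50.00) + (-2541.00)(58.50) + (-1220.00)(29.00) = 815971.50 mm³
ΣAȲ = (20000.00)(100.00) + (-2541.00)(97.50) + (-1220.00)(117.50) = 1608902.50 mm³
X̄ = 815971.50 / 16239.00 = 50.25 mm
Ȳ = 1608902.50 / 16239.00 = 99.08 mm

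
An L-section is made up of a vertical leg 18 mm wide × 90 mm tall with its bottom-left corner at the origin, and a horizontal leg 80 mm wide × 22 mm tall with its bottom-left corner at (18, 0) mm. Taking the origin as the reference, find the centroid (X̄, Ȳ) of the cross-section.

X̄ = 34.51 mm, Ȳ = 27.30 mm

Part | A | x̄ᵢ | ȳᵢ | A·x̄ᵢ | A·ȳᵢ
vertical leg | 1620.00 | 9.00 | 45.00 | 14580.00 | 72900.00
horizontal leg | 1760.00 | 58.00 | 11.00 | 102080.00 | 19360.00
Σ | 3380.00 |  |  | 116660.00 | 92260.00
X̄ = 116660.00 / 3380.00 = 34.51 mm
Ȳ = 92260.00 / 3380.00 = 27.30 mm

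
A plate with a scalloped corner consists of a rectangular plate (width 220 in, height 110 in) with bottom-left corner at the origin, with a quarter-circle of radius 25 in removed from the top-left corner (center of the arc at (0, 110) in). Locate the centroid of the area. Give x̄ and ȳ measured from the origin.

x̄ = 112.06 in, ȳ = 54.08 in

plate: A = 220 × 110 = 24200.00, centroid at (110.00, 55.00).
removed quarter-circle: A = −¼π·25² = -490.87, centroid at (10.61, 99.39).
ΣA = 23709.13 in²
ΣAx̄ = (24200.00)(110.00) + (-490.87)(10.61) = 2656791.67 in³
ΣAȳ = (24200.00)(55.00) + (-490.87)(99.39) = 1282212.21 in³
x̄ = 2656791.67 / 23709.13 = 112.06 in
ȳ = 1282212.21 / 23709.13 = 54.08 in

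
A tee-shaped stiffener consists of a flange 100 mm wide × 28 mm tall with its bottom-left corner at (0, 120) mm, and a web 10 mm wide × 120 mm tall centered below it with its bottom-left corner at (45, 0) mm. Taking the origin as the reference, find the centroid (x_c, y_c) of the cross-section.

Part | A | x̄ᵢ | ȳᵢ | A·x̄ᵢ | A·ȳᵢ
web | 1200.00 | 50.00 | 60.00 | 60000.00 | 72000.00
flange | 2800.00 | 50.00 | 134.00 | 140000.00 | 375200.00
Σ | 4000.00 |  |  | 200000.00 | 447200.00
x_c = 200000.00 / 4000.00 = 50.00 mm
y_c = 447200.00 / 4000.00 = 111.80 mm

x_c = 50.00 mm, y_c = 111.80 mm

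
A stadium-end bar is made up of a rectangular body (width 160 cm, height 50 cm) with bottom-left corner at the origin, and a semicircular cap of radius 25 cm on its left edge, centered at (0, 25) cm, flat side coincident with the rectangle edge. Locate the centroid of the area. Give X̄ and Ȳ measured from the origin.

X̄ = 70.10 cm, Ȳ = 25.00 cm

rectangular body: A = 160 × 50 = 8000.00, centroid at (80.00, 25.00).
semicircular end: A = ½π·25² = 981.75, centroid at (-10.61, 25.00).
ΣA = 8981.75 cm², ΣAX̄ = 629583.33 cm³, ΣAȲ = 224543.69 cm³.
X̄ = 629583.33/8981.75 = 70.10 cm; Ȳ = 224543.69/8981.75 = 25.00 cm.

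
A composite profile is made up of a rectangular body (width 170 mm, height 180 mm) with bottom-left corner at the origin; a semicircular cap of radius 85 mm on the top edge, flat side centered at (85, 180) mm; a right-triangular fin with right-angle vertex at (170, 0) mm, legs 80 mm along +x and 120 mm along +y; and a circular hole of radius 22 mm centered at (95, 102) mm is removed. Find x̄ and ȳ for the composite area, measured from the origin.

x̄ = 96.51 mm, ȳ = 115.93 mm

rectangular body: A = 170 × 180 = 30600.00, centroid at (85.00, 90.00).
semicircular top: A = ½π·85² = 11349.00, centroid at (85.00, 216.08).
triangular fin: A = ½·80·120 = 4800.00, centroid at (196.67, 40.00).
hole: A = −π·22² = -1520.53, centroid at (95.00, 102.00).
ΣA = 45228.47 mm², ΣAx̄ = 4365214.86 mm³, ΣAȳ = 5243143.14 mm³.
x̄ = 4365214.86/45228.47 = 96.51 mm; ȳ = 5243143.14/45228.47 = 115.93 mm.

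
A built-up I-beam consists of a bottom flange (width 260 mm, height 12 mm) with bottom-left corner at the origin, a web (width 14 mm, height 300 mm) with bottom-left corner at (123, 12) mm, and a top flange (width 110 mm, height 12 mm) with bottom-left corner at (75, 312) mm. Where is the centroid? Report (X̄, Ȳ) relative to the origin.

X̄ = 130.00 mm, Ȳ = 129.50 mm

Part | A | x̄ᵢ | ȳᵢ | A·x̄ᵢ | A·ȳᵢ
bottom flange | 3120.00 | 130.00 | 6.00 | 405600.00 | 18720.00
web | 4200.00 | 130.00 | 162.00 | 546000.00 | 680400.00
top flange | 1320.00 | 130.00 | 318.00 | 171600.00 | 419760.00
Σ | 8640.00 |  |  | 1123200.00 | 1118880.00
X̄ = 1123200.00 / 8640.00 = 130.00 mm
Ȳ = 1118880.00 / 8640.00 = 129.50 mm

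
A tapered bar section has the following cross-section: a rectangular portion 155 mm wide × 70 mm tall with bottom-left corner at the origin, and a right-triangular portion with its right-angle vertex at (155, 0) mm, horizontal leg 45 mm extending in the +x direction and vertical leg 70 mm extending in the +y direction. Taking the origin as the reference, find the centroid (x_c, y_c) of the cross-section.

x_c = 89.23 mm, y_c = 33.52 mm

Part | A | x̄ᵢ | ȳᵢ | A·x̄ᵢ | A·ȳᵢ
rectangular portion | 10850.00 | 77.50 | 35.00 | 840875.00 | 379750.00
triangular portion | 1575.00 | 170.00 | 23.33 | 267750.00 | 36750.00
Σ | 12425.00 |  |  | 1108625.00 | 416500.00
x_c = 1108625.00 / 12425.00 = 89.23 mm
y_c = 416500.00 / 12425.00 = 33.52 mm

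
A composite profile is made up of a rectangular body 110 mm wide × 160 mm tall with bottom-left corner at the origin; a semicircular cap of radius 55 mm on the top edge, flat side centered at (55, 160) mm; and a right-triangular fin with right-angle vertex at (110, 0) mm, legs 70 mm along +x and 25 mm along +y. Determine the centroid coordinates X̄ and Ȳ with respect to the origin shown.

X̄ = 57.95 mm, Ȳ = 98.44 mm

Part | A | x̄ᵢ | ȳᵢ | A·x̄ᵢ | A·ȳᵢ
rectangular body | 17600.00 | 55.00 | 80.00 | 968000.00 | 1408000.00
semicircular top | 4751.66 | 55.00 | 183.34 | 261341.24 | 871182.09
triangular fin | 875.00 | 133.33 | 8.33 | 116666.67 | 7291.67
Σ | 23226.66 |  |  | 1346007.91 | 2286473.76
X̄ = 1346007.91 / 23226.66 = 57.95 mm
Ȳ = 2286473.76 / 23226.66 = 98.44 mm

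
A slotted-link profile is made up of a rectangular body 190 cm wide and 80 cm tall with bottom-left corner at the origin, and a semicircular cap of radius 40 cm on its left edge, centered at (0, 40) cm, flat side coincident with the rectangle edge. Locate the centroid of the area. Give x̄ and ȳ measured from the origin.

Part | A | x̄ᵢ | ȳᵢ | A·x̄ᵢ | A·ȳᵢ
rectangular body | 15200.00 | 95.00 | 40.00 | 1444000.00 | 608000.00
semicircular end | 2513.27 | -16.98 | 40.00 | -42666.67 | 100530.96
Σ | 17713.27 |  |  | 1401333.33 | 708530.96
x̄ = 1401333.33 / 17713.27 = 79.11 cm
ȳ = 708530.96 / 17713.27 = 40.00 cm

x̄ = 79.11 cm, ȳ = 40.00 cm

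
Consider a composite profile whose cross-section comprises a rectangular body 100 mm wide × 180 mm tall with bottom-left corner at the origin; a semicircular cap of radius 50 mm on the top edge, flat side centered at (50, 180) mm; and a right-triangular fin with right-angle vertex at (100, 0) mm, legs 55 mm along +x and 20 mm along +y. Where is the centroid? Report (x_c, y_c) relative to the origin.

x_c = 51.67 mm, y_c = 107.39 mm

rectangular body: A = 100 × 180 = 18000.00, centroid at (50.00, 90.00).
semicircular top: A = ½π·50² = 3926.99, centroid at (50.00, 201.22).
triangular fin: A = ½·55·20 = 550.00, centroid at (118.33, 6.67).
ΣA = 22476.99 mm², ΣAx_c = 1161432.87 mm³, ΣAy_c = 2413858.35 mm³.
x_c = 1161432.87/22476.99 = 51.67 mm; y_c = 2413858.35/22476.99 = 107.39 mm.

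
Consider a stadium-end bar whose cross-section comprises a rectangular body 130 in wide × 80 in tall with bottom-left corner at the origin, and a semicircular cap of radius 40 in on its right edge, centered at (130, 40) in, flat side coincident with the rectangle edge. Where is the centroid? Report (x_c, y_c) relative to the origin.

x_c = 80.95 in, y_c = 40.00 in

rectangular body: A = 130 × 80 = 10400.00, centroid at (65.00, 40.00).
semicircular end: A = ½π·40² = 2513.27, centroid at (146.98, 40.00).
ΣA = 12913.27 in²
ΣAx_c = (10400.00)(65.00) + (2513.27)(146.98) = 1045392.30 in³
ΣAy_c = (10400.00)(40.00) + (2513.27)(40.00) = 516530.96 in³
x_c = 1045392.30 / 12913.27 = 80.95 in
y_c = 516530.96 / 12913.27 = 40.00 in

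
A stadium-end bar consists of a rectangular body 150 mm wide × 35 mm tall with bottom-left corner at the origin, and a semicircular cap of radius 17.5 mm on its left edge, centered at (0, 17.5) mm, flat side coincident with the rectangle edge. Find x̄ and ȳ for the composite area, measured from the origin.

rectangular body: A = 150 × 35 = 5250.00, centroid at (75.00, 17.50).
semicircular end: A = ½π·17.5² = 481.06, centroid at (-7.43, 17.50).
ΣA = 5731.06 mm², ΣAx̄ = 390177.08 mm³, ΣAȳ = 100293.49 mm³.
x̄ = 390177.08/5731.06 = 68.08 mm; ȳ = 100293.49/5731.06 = 17.50 mm.

x̄ = 68.08 mm, ȳ = 17.50 mm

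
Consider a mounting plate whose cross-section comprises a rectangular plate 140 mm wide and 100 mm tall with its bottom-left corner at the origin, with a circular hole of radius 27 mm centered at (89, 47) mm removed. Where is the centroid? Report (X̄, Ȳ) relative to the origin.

Part | A | x̄ᵢ | ȳᵢ | A·x̄ᵢ | A·ȳᵢ
plate | 14000.00 | 70.00 | 50.00 | 980000.00 | 700000.00
hole | -2290.22 | 89.00 | 47.00 | -203829.67 | -107640.39
Σ | 11709.78 |  |  | 776170.33 | 592359.61
X̄ = 776170.33 / 11709.78 = 66.28 mm
Ȳ = 592359.61 / 11709.78 = 50.59 mm

X̄ = 66.28 mm, Ȳ = 50.59 mm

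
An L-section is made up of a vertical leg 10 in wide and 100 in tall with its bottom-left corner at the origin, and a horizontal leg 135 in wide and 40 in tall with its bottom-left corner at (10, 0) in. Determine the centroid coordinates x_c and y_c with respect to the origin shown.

Part | A | x̄ᵢ | ȳᵢ | A·x̄ᵢ | A·ȳᵢ
vertical leg | 1000.00 | 5.00 | 50.00 | 5000.00 | 50000.00
horizontal leg | 5400.00 | 77.50 | 20.00 | 418500.00 | 108000.00
Σ | 6400.00 |  |  | 423500.00 | 158000.00
x_c = 423500.00 / 6400.00 = 66.17 in
y_c = 158000.00 / 6400.00 = 24.69 in

x_c = 66.17 in, y_c = 24.69 in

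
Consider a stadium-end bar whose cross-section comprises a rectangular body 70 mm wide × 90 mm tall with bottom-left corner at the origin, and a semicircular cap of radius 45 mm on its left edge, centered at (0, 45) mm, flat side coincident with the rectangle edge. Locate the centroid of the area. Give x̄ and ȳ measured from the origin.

x̄ = 16.85 mm, ȳ = 45.00 mm

rectangular body: A = 70 × 90 = 6300.00, centroid at (35.00, 45.00).
semicircular end: A = ½π·45² = 3180.86, centroid at (-19.10, 45.00).
ΣA = 9480.86 mm²
ΣAx̄ = (6300.00)(35.00) + (3180.86)(-19.10) = 159750.00 mm³
ΣAȳ = (6300.00)(45.00) + (3180.86)(45.00) = 426638.82 mm³
x̄ = 159750.00 / 9480.86 = 16.85 mm
ȳ = 426638.82 / 9480.86 = 45.00 mm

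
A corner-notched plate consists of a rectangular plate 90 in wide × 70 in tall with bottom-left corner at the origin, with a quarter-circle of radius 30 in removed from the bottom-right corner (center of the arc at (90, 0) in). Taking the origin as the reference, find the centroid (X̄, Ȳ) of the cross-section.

plate: A = 90 × 70 = 6300.00, centroid at (45.00, 35.00).
removed quarter-circle: A = −¼π·30² = -706.86, centroid at (77.27, 12.73).
ΣA = 5593.14 in²
ΣAX̄ = (6300.00)(45.00) + (-706.86)(77.27) = 228882.75 in³
ΣAȲ = (6300.00)(35.00) + (-706.86)(12.73) = 211500.00 in³
X̄ = 228882.75 / 5593.14 = 40.92 in
Ȳ = 211500.00 / 5593.14 = 37.81 in

X̄ = 40.92 in, Ȳ = 37.81 in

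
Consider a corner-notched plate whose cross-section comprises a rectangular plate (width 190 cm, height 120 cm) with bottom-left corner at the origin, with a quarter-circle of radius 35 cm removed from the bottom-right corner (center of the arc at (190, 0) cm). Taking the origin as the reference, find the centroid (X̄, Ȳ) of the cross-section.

plate: A = 190 × 120 = 22800.00, centroid at (95.00, 60.00).
removed quarter-circle: A = −¼π·35² = -962.11, centroid at (175.15, 14.85).
ΣA = 21837.89 cm²
ΣAX̄ = (22800.00)(95.00) + (-962.11)(175.15) = 1997490.24 cm³
ΣAȲ = (22800.00)(60.00) + (-962.11)(14.85) = 1353708.33 cm³
X̄ = 1997490.24 / 21837.89 = 91.47 cm
Ȳ = 1353708.33 / 21837.89 = 61.99 cm

X̄ = 91.47 cm, Ȳ = 61.99 cm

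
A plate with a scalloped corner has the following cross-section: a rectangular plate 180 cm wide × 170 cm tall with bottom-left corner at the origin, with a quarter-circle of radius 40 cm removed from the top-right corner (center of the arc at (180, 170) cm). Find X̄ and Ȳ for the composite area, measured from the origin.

plate: A = 180 × 170 = 30600.00, centroid at (90.00, 85.00).
removed quarter-circle: A = −¼π·40² = -1256.64, centroid at (163.02, 153.02).
ΣA = 29343.36 cm²
ΣAX̄ = (30600.00)(90.00) + (-1256.64)(163.02) = 2549138.66 cm³
ΣAȲ = (30600.00)(85.00) + (-1256.64)(153.02) = 2408705.03 cm³
X̄ = 2549138.66 / 29343.36 = 86.87 cm
Ȳ = 2408705.03 / 29343.36 = 82.09 cm

X̄ = 86.87 cm, Ȳ = 82.09 cm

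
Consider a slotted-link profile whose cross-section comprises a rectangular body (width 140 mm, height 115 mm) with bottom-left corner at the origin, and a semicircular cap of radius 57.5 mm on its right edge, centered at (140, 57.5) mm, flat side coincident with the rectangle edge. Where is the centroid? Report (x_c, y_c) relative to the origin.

x_c = 93.02 mm, y_c = 57.50 mm

rectangular body: A = 140 × 115 = 16100.00, centroid at (70.00, 57.50).
semicircular end: A = ½π·57.5² = 5193.45, centroid at (164.40, 57.50).
ΣA = 21293.45 mm², ΣAx_c = 1980821.93 mm³, ΣAy_c = 1224373.11 mm³.
x_c = 1980821.93/21293.45 = 93.02 mm; y_c = 1224373.11/21293.45 = 57.50 mm.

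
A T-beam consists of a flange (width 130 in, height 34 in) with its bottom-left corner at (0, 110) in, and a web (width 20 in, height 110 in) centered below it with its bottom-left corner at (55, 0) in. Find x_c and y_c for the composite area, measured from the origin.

x_c = 65.00 in, y_c = 103.07 in

web: A = 20 × 110 = 2200.00, centroid at (65.00, 55.00).
flange: A = 130 × 34 = 4420.00, centroid at (65.00, 127.00).
ΣA = 6620.00 in², ΣAx_c = 430300.00 in³, ΣAy_c = 682340.00 in³.
x_c = 430300.00/6620.00 = 65.00 in; y_c = 682340.00/6620.00 = 103.07 in.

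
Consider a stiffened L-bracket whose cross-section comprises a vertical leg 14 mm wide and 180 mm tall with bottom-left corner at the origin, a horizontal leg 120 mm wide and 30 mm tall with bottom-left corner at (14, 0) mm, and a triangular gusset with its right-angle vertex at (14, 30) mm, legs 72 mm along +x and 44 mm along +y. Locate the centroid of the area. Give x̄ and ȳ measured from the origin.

x̄ = 44.68 mm, ȳ = 45.63 mm

vertical leg: A = 14 × 180 = 2520.00, centroid at (7.00, 90.00).
horizontal leg: A = 120 × 30 = 3600.00, centroid at (74.00, 15.00).
gusset: A = ½·72·44 = 1584.00, centroid at (38.00, 44.67).
ΣA = 7704.00 mm²
ΣAx̄ = (2520.00)(7.00) + (3600.00)(74.00) + (1584.00)(38.00) = 344232.00 mm³
ΣAȳ = (2520.00)(90.00) + (3600.00)(15.00) + (1584.00)(44.67) = 351552.00 mm³
x̄ = 344232.00 / 7704.00 = 44.68 mm
ȳ = 351552.00 / 7704.00 = 45.63 mm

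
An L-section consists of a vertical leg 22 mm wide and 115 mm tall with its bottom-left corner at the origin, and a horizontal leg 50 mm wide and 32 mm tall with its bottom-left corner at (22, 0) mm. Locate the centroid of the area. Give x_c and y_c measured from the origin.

x_c = 24.95 mm, y_c = 41.42 mm

Part | A | x̄ᵢ | ȳᵢ | A·x̄ᵢ | A·ȳᵢ
vertical leg | 2530.00 | 11.00 | 57.50 | 27830.00 | 145475.00
horizontal leg | 1600.00 | 47.00 | 16.00 | 75200.00 | 25600.00
Σ | 4130.00 |  |  | 103030.00 | 171075.00
x_c = 103030.00 / 4130.00 = 24.95 mm
y_c = 171075.00 / 4130.00 = 41.42 mm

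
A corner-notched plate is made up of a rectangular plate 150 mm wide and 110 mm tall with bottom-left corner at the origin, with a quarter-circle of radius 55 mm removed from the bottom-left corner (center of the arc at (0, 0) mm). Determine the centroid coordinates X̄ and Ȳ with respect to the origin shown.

X̄ = 83.69 mm, Ȳ = 60.33 mm

Part | A | x̄ᵢ | ȳᵢ | A·x̄ᵢ | A·ȳᵢ
plate | 16500.00 | 75.00 | 55.00 | 1237500.00 | 907500.00
removed quarter-circle | -2375.83 | 23.34 | 23.34 | -55458.33 | -55458.33
Σ | 14124.17 |  |  | 1182041.67 | 852041.67
X̄ = 1182041.67 / 14124.17 = 83.69 mm
Ȳ = 852041.67 / 14124.17 = 60.33 mm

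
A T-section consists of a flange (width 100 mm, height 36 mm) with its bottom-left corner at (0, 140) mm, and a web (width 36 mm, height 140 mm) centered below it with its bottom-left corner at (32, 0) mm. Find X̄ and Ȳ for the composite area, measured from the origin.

Part | A | x̄ᵢ | ȳᵢ | A·x̄ᵢ | A·ȳᵢ
web | 5040.00 | 50.00 | 70.00 | 252000.00 | 352800.00
flange | 3600.00 | 50.00 | 158.00 | 180000.00 | 568800.00
Σ | 8640.00 |  |  | 432000.00 | 921600.00
X̄ = 432000.00 / 8640.00 = 50.00 mm
Ȳ = 921600.00 / 8640.00 = 106.67 mm

X̄ = 50.00 mm, Ȳ = 106.67 mm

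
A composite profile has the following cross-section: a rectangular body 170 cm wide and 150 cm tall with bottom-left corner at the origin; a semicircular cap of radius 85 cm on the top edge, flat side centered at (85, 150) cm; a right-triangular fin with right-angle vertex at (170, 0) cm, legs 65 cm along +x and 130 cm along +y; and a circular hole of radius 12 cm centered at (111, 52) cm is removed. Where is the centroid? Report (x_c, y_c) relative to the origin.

rectangular body: A = 170 × 150 = 25500.00, centroid at (85.00, 75.00).
semicircular top: A = ½π·85² = 11349.00, centroid at (85.00, 186.08).
triangular fin: A = ½·65·130 = 4225.00, centroid at (191.67, 43.33).
hole: A = −π·12² = -452.39, centroid at (111.00, 52.00).
ΣA = 40621.61 cm²
ΣAx_c = (25500.00)(85.00) + (11349.00)(85.00) + (4225.00)(191.67) + (-452.39)(111.00) = 3891741.74 cm³
ΣAy_c = (25500.00)(75.00) + (11349.00)(186.08) + (4225.00)(43.33) + (-452.39)(52.00) = 4183826.27 cm³
x_c = 3891741.74 / 40621.61 = 95.80 cm
y_c = 4183826.27 / 40621.61 = 103.00 cm

x_c = 95.80 cm, y_c = 103.00 cm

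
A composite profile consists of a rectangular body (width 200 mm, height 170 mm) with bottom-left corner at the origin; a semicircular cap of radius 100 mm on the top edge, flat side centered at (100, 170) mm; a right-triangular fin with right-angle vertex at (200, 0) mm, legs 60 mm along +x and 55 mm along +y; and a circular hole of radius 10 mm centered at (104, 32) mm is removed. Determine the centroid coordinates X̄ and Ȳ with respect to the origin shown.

X̄ = 103.85 mm, Ȳ = 122.39 mm

Part | A | x̄ᵢ | ȳᵢ | A·x̄ᵢ | A·ȳᵢ
rectangular body | 34000.00 | 100.00 | 85.00 | 3400000.00 | 2890000.00
semicircular top | 15707.96 | 100.00 | 212.44 | 1570796.33 | 3337020.42
triangular fin | 1650.00 | 220.00 | 18.33 | 363000.00 | 30250.00
hole | -314.16 | 104.00 | 32.00 | -32672.56 | -10053.10
Σ | 51043.80 |  |  | 5301123.76 | 6247217.33
X̄ = 5301123.76 / 51043.80 = 103.85 mm
Ȳ = 6247217.33 / 51043.80 = 122.39 mm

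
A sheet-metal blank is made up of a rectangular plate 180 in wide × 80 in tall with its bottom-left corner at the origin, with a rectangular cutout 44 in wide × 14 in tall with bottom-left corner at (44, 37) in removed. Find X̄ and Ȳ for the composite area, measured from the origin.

plate: A = 180 × 80 = 14400.00, centroid at (90.00, 40.00).
hole: A = −(44 × 14) = -616.00, centroid at (66.00, 44.00).
ΣA = 13784.00 in²
ΣAX̄ = (14400.00)(90.00) + (-616.00)(66.00) = 1255344.00 in³
ΣAȲ = (14400.00)(40.00) + (-616.00)(44.00) = 548896.00 in³
X̄ = 1255344.00 / 13784.00 = 91.07 in
Ȳ = 548896.00 / 13784.00 = 39.82 in

X̄ = 91.07 in, Ȳ = 39.82 in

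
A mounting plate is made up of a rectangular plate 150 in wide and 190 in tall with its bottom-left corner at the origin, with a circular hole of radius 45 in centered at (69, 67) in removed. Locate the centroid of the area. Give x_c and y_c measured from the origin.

x_c = 76.72 in, y_c = 103.05 in

Part | A | x̄ᵢ | ȳᵢ | A·x̄ᵢ | A·ȳᵢ
plate | 28500.00 | 75.00 | 95.00 | 2137500.00 | 2707500.00
hole | -6361.73 | 69.00 | 67.00 | -438959.03 | -426235.58
Σ | 22138.27 |  |  | 1698540.97 | 2281264.42
x_c = 1698540.97 / 22138.27 = 76.72 in
y_c = 2281264.42 / 22138.27 = 103.05 in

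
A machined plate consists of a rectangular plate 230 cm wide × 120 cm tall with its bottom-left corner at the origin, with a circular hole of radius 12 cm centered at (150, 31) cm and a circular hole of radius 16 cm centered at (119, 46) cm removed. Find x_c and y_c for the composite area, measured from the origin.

x_c = 114.28 cm, y_c = 60.93 cm

plate: A = 230 × 120 = 27600.00, centroid at (115.00, 60.00).
hole 1: A = −π·12² = -452.39, centroid at (150.00, 31.00).
hole 2: A = −π·16² = -804.25, centroid at (119.00, 46.00).
ΣA = 26343.36 cm², ΣAx_c = 3010436.12 cm³, ΣAy_c = 1604980.54 cm³.
x_c = 3010436.12/26343.36 = 114.28 cm; y_c = 1604980.54/26343.36 = 60.93 cm.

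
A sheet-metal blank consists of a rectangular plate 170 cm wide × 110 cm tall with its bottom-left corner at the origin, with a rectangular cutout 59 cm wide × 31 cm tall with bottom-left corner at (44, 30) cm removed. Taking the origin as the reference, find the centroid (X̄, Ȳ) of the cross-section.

X̄ = 86.25 cm, Ȳ = 56.03 cm

plate: A = 170 × 110 = 18700.00, centroid at (85.00, 55.00).
hole: A = −(59 × 31) = -1829.00, centroid at (73.50, 45.50).
ΣA = 16871.00 cm², ΣAX̄ = 1455068.50 cm³, ΣAȲ = 945280.50 cm³.
X̄ = 1455068.50/16871.00 = 86.25 cm; Ȳ = 945280.50/16871.00 = 56.03 cm.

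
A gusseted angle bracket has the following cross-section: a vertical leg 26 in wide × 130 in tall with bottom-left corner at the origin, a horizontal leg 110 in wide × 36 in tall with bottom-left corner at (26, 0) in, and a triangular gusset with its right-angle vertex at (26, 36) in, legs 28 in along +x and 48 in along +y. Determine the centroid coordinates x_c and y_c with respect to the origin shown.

Part | A | x̄ᵢ | ȳᵢ | A·x̄ᵢ | A·ȳᵢ
vertical leg | 3380.00 | 13.00 | 65.00 | 43940.00 | 219700.00
horizontal leg | 3960.00 | 81.00 | 18.00 | 320760.00 | 71280.00
gusset | 672.00 | 35.33 | 52.00 | 23744.00 | 34944.00
Σ | 8012.00 |  |  | 388444.00 | 325924.00
x_c = 388444.00 / 8012.00 = 48.48 in
y_c = 325924.00 / 8012.00 = 40.68 in

x_c = 48.48 in, y_c = 40.68 in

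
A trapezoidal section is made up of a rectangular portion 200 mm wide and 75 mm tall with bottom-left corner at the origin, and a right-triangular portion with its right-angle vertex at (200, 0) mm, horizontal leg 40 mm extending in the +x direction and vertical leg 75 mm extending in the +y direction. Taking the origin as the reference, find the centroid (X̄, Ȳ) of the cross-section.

X̄ = 110.30 mm, Ȳ = 36.36 mm

Part | A | x̄ᵢ | ȳᵢ | A·x̄ᵢ | A·ȳᵢ
rectangular portion | 15000.00 | 100.00 | 37.50 | 1500000.00 | 562500.00
triangular portion | 1500.00 | 213.33 | 25.00 | 320000.00 | 37500.00
Σ | 16500.00 |  |  | 1820000.00 | 600000.00
X̄ = 1820000.00 / 16500.00 = 110.30 mm
Ȳ = 600000.00 / 16500.00 = 36.36 mm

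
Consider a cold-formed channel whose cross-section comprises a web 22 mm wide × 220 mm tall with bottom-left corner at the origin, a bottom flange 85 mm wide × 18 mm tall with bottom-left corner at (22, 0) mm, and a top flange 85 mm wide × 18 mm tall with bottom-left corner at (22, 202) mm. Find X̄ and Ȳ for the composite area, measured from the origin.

X̄ = 31.72 mm, Ȳ = 110.00 mm

Part | A | x̄ᵢ | ȳᵢ | A·x̄ᵢ | A·ȳᵢ
web | 4840.00 | 11.00 | 110.00 | 53240.00 | 532400.00
bottom flange | 1530.00 | 64.50 | 9.00 | 98685.00 | 13770.00
top flange | 1530.00 | 64.50 | 211.00 | 98685.00 | 322830.00
Σ | 7900.00 |  |  | 250610.00 | 869000.00
X̄ = 250610.00 / 7900.00 = 31.72 mm
Ȳ = 869000.00 / 7900.00 = 110.00 mm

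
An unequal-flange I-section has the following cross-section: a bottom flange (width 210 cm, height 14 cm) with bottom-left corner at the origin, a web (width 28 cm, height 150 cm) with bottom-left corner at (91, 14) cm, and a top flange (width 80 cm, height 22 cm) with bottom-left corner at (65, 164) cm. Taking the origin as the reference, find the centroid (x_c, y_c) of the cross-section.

bottom flange: A = 210 × 14 = 2940.00, centroid at (105.00, 7.00).
web: A = 28 × 150 = 4200.00, centroid at (105.00, 89.00).
top flange: A = 80 × 22 = 1760.00, centroid at (105.00, 175.00).
ΣA = 8900.00 cm²
ΣAx_c = (2940.00)(105.00) + (4200.00)(105.00) + (1760.00)(105.00) = 934500.00 cm³
ΣAy_c = (2940.00)(7.00) + (4200.00)(89.00) + (1760.00)(175.00) = 702380.00 cm³
x_c = 934500.00 / 8900.00 = 105.00 cm
y_c = 702380.00 / 8900.00 = 78.92 cm

x_c = 105.00 cm, y_c = 78.92 cm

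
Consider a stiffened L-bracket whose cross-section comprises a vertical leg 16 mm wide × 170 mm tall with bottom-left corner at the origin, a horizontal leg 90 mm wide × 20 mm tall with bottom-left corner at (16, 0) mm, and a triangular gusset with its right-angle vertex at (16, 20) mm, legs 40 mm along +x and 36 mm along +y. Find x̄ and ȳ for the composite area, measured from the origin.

x̄ = 29.14 mm, ȳ = 51.95 mm

vertical leg: A = 16 × 170 = 2720.00, centroid at (8.00, 85.00).
horizontal leg: A = 90 × 20 = 1800.00, centroid at (61.00, 10.00).
gusset: A = ½·40·36 = 720.00, centroid at (29.33, 32.00).
ΣA = 5240.00 mm²
ΣAx̄ = (2720.00)(8.00) + (1800.00)(61.00) + (720.00)(29.33) = 152680.00 mm³
ΣAȳ = (2720.00)(85.00) + (1800.00)(10.00) + (720.00)(32.00) = 272240.00 mm³
x̄ = 152680.00 / 5240.00 = 29.14 mm
ȳ = 272240.00 / 5240.00 = 51.95 mm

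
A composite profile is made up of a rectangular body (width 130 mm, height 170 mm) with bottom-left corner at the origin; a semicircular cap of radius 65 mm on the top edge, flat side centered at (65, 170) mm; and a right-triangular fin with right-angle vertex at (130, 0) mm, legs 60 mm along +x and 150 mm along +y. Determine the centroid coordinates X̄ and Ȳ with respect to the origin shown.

X̄ = 76.51 mm, Ȳ = 102.74 mm

rectangular body: A = 130 × 170 = 22100.00, centroid at (65.00, 85.00).
semicircular top: A = ½π·65² = 6636.61, centroid at (65.00, 197.59).
triangular fin: A = ½·60·150 = 4500.00, centroid at (150.00, 50.00).
ΣA = 33236.61 mm², ΣAX̄ = 2542879.94 mm³, ΣAȲ = 3414807.80 mm³.
X̄ = 2542879.94/33236.61 = 76.51 mm; Ȳ = 3414807.80/33236.61 = 102.74 mm.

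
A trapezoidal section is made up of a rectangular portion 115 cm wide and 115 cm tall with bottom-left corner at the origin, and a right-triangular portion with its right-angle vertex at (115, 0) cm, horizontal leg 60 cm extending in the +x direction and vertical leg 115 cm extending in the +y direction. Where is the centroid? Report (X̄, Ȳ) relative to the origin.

X̄ = 73.53 cm, Ȳ = 53.53 cm

rectangular portion: A = 115 × 115 = 13225.00, centroid at (57.50, 57.50).
triangular portion: A = ½·60·115 = 3450.00, centroid at (135.00, 38.33).
ΣA = 16675.00 cm²
ΣAX̄ = (13225.00)(57.50) + (3450.00)(135.00) = 1226187.50 cm³
ΣAȲ = (13225.00)(57.50) + (3450.00)(38.33) = 892687.50 cm³
X̄ = 1226187.50 / 16675.00 = 73.53 cm
Ȳ = 892687.50 / 16675.00 = 53.53 cm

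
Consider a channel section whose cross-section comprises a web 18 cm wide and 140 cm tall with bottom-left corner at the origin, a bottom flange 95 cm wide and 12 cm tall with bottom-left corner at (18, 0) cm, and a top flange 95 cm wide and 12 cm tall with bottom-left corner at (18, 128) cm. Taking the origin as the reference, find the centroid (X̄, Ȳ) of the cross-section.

web: A = 18 × 140 = 2520.00, centroid at (9.00, 70.00).
bottom flange: A = 95 × 12 = 1140.00, centroid at (65.50, 6.00).
top flange: A = 95 × 12 = 1140.00, centroid at (65.50, 134.00).
ΣA = 4800.00 cm², ΣAX̄ = 172020.00 cm³, ΣAȲ = 336000.00 cm³.
X̄ = 172020.00/4800.00 = 35.84 cm; Ȳ = 336000.00/4800.00 = 70.00 cm.

X̄ = 35.84 cm, Ȳ = 70.00 cm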